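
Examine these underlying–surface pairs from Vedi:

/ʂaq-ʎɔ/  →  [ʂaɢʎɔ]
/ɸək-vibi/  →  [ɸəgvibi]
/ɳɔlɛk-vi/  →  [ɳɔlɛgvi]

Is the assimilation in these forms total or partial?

Comparing underlying and surface forms, /q/ → [ɢ] is the alternation; the neighbouring /ʎ/ is constant.
The change voiceless → voiced matches the voicing of the following /ʎ/, identifying this as voicing assimilation.
Place and manner are unchanged, so the assimilation is partial, not total.
The other alternating form patterns the same way: /k/ → [g] before /v/ (voiceless → voiced, matching voiced) — only voicing changes, and always toward the following segment.

partial assimilation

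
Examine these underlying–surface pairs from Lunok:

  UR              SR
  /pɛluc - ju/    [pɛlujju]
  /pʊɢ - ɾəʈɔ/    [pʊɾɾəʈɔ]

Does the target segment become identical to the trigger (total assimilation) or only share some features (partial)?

total assimilation

Underlying /c/ is realised as [j] next to /j/; /j/ itself does not change.
The output [j] is identical to the trigger /j/ — every feature (place, manner, voicing) has been copied — so this is total assimilation.
The remaining alternation confirms this: /ɢ/ → [ɾ] before /ɾ/ — in each case the output is a copy of the following consonant.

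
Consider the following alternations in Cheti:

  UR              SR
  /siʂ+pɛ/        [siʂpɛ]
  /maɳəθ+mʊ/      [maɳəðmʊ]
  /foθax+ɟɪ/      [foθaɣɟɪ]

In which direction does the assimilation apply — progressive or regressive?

Comparing underlying and surface forms, /θ/ → [ð] is the alternation; the neighbouring /m/ is constant.
/θ/ is voiceless while /m/ is voiced; the output [ð] is voiced, matching the trigger — so the feature that spreads is voicing.
The same holds elsewhere in the data: /x/ → [ɣ] before /ɟ/ (voiceless → voiced, matching voiced) — only voicing changes, and always toward the following segment.
No alternation appears in [siʂpɛ]: there the adjacent consonants already agree in voicing (/ʂ/ and /p/ are both voiceless), so this form is consistent with the same rule.
Since the segment that changes precedes the conditioning segment, the assimilation is regressive.

regressive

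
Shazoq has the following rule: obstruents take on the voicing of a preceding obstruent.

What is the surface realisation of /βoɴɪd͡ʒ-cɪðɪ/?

/c/ is a voiceless palatal stop. The preceding trigger /d͡ʒ/ is voiced, so /c/ must become voiced as well.
The voiced palatal stop is [ɟ], so /c/ → [ɟ].

[βoɴɪd͡ʒɟɪðɪ]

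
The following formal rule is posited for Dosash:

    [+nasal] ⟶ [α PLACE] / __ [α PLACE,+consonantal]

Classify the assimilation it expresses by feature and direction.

The shared variable α links the value of the place features (abbreviated [PLACE]) on the target to the same value on the neighbouring segment, so place is the feature that assimilates.
Since the environment is written after the underscore, the trigger follows the target; the direction is regressive.

regressive place assimilation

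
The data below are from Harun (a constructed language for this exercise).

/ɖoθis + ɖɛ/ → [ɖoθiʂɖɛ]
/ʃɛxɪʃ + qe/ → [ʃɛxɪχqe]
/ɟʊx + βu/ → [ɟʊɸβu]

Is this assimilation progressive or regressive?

regressive

Underlying /s/ is realised as [ʂ] next to /ɖ/; /ɖ/ itself does not change.
/s/ is alveolar while /ɖ/ is retroflex; the output [ʂ] is retroflex, matching the trigger — so the feature that spreads is place.
The other alternating forms pattern the same way: /ʃ/ → [χ] before /q/ (postalveolar → uvular, matching uvular); /x/ → [ɸ] before /β/ (velar → bilabial, matching bilabial) — only place changes, and always toward the following segment.
Since the segment that changes precedes the conditioning segment, the assimilation is regressive.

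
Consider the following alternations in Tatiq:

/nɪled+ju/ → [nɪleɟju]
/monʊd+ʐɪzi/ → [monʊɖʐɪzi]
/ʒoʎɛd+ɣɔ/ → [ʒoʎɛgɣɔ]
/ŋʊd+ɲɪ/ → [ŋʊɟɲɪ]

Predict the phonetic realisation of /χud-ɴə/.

[χuɢɴə]

The data show regressive place assimilation: /d/ → [ɟ] before /j/; /d/ → [ɖ] before /ʐ/; /d/ → [g] before /ɣ/; /d/ → [ɟ] before /ɲ/. In each pair only place changes, matching the following consonant, while manner and voice stay constant.
/d/ is a voiced alveolar stop. The following trigger /ɴ/ is uvular, so /d/ must become uvular as well.
A voiced uvular stop is [ɢ], so the surface segment is [ɢ].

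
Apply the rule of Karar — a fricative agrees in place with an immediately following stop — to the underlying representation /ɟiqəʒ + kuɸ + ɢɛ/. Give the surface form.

[ɟiqəɣkuχɢɛ]

/ʒ/ is a voiced postalveolar fricative. The following trigger /k/ is velar, so /ʒ/ must become velar as well.
Changing only its place to velar gives [ɣ] — the voiced velar fricative.
The same rule applies at the second boundary: /ɸ/ → [χ] next to /ɢ/.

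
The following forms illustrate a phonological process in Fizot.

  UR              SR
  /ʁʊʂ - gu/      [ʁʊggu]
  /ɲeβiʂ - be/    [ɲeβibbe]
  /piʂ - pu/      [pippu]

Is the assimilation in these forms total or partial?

Underlying /ʂ/ is realised as [g] next to /g/; /g/ itself does not change.
The output [g] is identical to the trigger /g/ — every feature (place, manner, voicing) has been copied — so this is total assimilation.
The remaining alternations confirm this: /ʂ/ → [b] before /b/; /ʂ/ → [p] before /p/ — in each case the output is a copy of the following consonant.

total assimilation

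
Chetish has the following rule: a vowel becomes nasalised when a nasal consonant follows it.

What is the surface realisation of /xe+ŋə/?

/e/ sits next to the nasal /ŋ/ and is therefore nasalised to [ẽ].

[xẽŋə]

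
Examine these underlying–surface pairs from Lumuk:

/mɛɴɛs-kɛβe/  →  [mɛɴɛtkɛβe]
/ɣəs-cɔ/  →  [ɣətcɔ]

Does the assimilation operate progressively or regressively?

Underlying /s/ is realised as [t] next to /k/; /k/ itself does not change.
/s/ is a fricative while /k/ is a stop; the output [t] is a stop, matching the trigger — so the feature that spreads is manner.
The other alternating form patterns the same way: /s/ → [t] before /c/ (fricative → stop, matching a stop) — only manner changes, and always toward the following segment.
Since the segment that changes precedes the conditioning segment, the assimilation is regressive.

regressive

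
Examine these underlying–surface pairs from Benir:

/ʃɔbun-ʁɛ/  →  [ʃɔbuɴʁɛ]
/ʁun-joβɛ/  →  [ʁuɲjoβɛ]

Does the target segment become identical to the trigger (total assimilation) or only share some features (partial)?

Underlying /n/ is realised as [ɴ] next to /ʁ/; /ʁ/ itself does not change.
/n/ is alveolar while /ʁ/ is uvular; the output [ɴ] is uvular, matching the trigger — so the feature that spreads is place.
Manner and voice are unchanged, so the assimilation is partial, not total.
Checking the remaining alternation: /n/ → [ɲ] before /j/ (alveolar → palatal, matching palatal) — only place changes, and always toward the following segment.

partial assimilation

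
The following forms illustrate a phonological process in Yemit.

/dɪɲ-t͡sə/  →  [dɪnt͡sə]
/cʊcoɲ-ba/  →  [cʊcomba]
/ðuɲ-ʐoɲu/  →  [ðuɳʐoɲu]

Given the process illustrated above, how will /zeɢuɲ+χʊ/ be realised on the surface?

[zeɢuɴχʊ]

The data show regressive place assimilation: /ɲ/ → [n] before /t͡s/; /ɲ/ → [m] before /b/; /ɲ/ → [ɳ] before /ʐ/. In each pair only place changes, matching the following consonant, while manner and voice stay constant.
/ɲ/ is a voiced palatal nasal. The following trigger /χ/ is uvular, so /ɲ/ must become uvular as well.
Changing only its place to uvular gives [ɴ] — the voiced uvular nasal.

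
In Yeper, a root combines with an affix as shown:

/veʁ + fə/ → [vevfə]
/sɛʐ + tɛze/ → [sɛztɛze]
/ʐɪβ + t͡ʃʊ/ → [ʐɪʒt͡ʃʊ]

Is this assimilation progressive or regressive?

regressive

The segment that alternates is /ʁ/, which surfaces as [v] when adjacent to /f/.
/ʁ/ is uvular while /f/ is labiodental; the output [v] is labiodental, matching the trigger — so the feature that spreads is place.
The same holds elsewhere in the data: /ʐ/ → [z] before /t/ (retroflex → alveolar, matching alveolar); /β/ → [ʒ] before /t͡ʃ/ (bilabial → postalveolar, matching postalveolar) — only place changes, and always toward the following segment.
The trigger is the following segment, so the direction is regressive (anticipatory).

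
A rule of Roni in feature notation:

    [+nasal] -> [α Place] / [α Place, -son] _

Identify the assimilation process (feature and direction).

progressive place assimilation

The rule copies the place features (abbreviated [Place]) from the environment onto the target, so the assimilating feature is place.
Since the environment is written before the underscore, the trigger precedes the target; the direction is progressive.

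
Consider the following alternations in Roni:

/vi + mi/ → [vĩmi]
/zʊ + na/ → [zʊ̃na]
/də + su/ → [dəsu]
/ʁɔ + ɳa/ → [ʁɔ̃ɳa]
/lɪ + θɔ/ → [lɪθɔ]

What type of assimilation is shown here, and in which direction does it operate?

regressive nasality assimilation (vowel nasalisation)

The vowel /i/ surfaces as nasalised [ĩ] next to the following nasal /m/ — it has acquired the [+nasal] feature of its neighbour.
Likewise in the remaining data: /ʊ/ → [ʊ̃] before /n/; /ɔ/ → [ɔ̃] before /ɳ/ — each time a vowel is nasalised next to a following nasal.
No change occurs in [dəsu], [lɪθɔ] because the vowel at the boundary is adjacent to an oral consonant, not a nasal (/ə/ next to /s/; /ɪ/ next to /θ/).
Because the conditioning nasal is to the right of the vowel that changes, the process is regressive (anticipatory).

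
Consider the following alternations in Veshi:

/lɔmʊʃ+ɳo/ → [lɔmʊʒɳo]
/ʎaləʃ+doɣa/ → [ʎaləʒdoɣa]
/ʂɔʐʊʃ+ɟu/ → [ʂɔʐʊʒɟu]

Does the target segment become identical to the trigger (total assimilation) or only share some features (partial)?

Underlying /ʃ/ is realised as [ʒ] next to /ɳ/; /ɳ/ itself does not change.
The change voiceless → voiced matches the voicing of the following /ɳ/, identifying this as voicing assimilation.
Place and manner are unchanged, so the assimilation is partial, not total.
The other alternating forms pattern the same way: /ʃ/ → [ʒ] before /d/ (voiceless → voiced, matching voiced); /ʃ/ → [ʒ] before /ɟ/ (voiceless → voiced, matching voiced) — only voicing changes, and always toward the following segment.

partial assimilation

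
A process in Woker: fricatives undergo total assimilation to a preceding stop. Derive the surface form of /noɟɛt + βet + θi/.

[noɟɛttetti]

/β/ is the segment targeted by the rule; it sits immediately after /t/, so it assimilates completely and surfaces as [t].
At the second juncture, /θ/ likewise becomes [t] adjacent to /t/.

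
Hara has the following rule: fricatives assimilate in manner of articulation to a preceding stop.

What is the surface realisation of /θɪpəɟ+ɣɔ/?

[θɪpəɟgɔ]

/ɣ/ is a voiced velar fricative. The preceding trigger /ɟ/ is a stop, so /ɣ/ must become a stop as well.
A voiced velar stop is [g], so the surface segment is [g].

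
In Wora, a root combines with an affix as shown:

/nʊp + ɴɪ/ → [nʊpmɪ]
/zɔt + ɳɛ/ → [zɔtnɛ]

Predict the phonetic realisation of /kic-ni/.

The data show progressive place assimilation: /ɴ/ → [m] after /p/; /ɳ/ → [n] after /t/. In each pair only place changes, matching the preceding consonant, while manner and voice stay constant.
/n/ is a voiced alveolar nasal. The preceding trigger /c/ is palatal, so /n/ must become palatal as well.
Changing only its place to palatal gives [ɲ] — the voiced palatal nasal.

[kicɲi]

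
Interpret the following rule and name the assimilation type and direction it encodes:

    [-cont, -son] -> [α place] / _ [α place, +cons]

regressive place assimilation

The rule copies the place features (abbreviated [place]) from the environment onto the target, so the assimilating feature is place.
Since the environment is written after the underscore, the trigger follows the target; the direction is regressive.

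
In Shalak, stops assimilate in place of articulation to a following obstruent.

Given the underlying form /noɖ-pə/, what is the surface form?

[nobpə]

/ɖ/ is a voiced retroflex stop. The following trigger /p/ is bilabial, so /ɖ/ must become bilabial as well.
A voiced bilabial stop is [b], so the surface segment is [b].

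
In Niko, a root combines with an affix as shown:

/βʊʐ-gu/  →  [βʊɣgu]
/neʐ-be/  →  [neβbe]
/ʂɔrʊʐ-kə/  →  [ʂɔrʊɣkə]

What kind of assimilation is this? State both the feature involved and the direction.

regressive place assimilation

Underlying /ʐ/ is realised as [ɣ] next to /g/; /g/ itself does not change.
/ʐ/ is retroflex while /g/ is velar; the output [ɣ] is velar, matching the trigger — so the feature that spreads is place.
Manner and voice are unchanged, so the assimilation is partial, not total.
The other alternating forms pattern the same way: /ʐ/ → [β] before /b/ (retroflex → bilabial, matching bilabial); /ʐ/ → [ɣ] before /k/ (retroflex → velar, matching velar) — only place changes, and always toward the following segment.
Since the segment that changes precedes the conditioning segment, the assimilation is regressive.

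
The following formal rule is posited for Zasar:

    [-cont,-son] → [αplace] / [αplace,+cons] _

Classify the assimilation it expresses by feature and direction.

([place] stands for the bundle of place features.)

The rule copies the place features (abbreviated [place]) from the environment onto the target, so the assimilating feature is place.
Since the environment is written before the underscore, the trigger precedes the target; the direction is progressive.

progressive place assimilation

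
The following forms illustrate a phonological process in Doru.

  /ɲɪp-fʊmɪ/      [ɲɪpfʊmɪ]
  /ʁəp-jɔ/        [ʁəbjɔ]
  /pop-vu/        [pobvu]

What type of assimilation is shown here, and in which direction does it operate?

regressive voicing assimilation

The segment that alternates is /p/, which surfaces as [b] when adjacent to /j/.
/p/ is voiceless while /j/ is voiced; the output [b] is voiced, matching the trigger — so the feature that spreads is voicing.
Place and manner are unchanged, so the assimilation is partial, not total.
The same holds elsewhere in the data: /p/ → [b] before /v/ (voiceless → voiced, matching voiced) — only voicing changes, and always toward the following segment.
Nothing changes in [ɲɪpfʊmɪ]: there the adjacent consonants already agree in voicing (/p/ and /f/ are both voiceless), so this form is consistent with the same rule.
The trigger is the following segment, so the direction is regressive (anticipatory).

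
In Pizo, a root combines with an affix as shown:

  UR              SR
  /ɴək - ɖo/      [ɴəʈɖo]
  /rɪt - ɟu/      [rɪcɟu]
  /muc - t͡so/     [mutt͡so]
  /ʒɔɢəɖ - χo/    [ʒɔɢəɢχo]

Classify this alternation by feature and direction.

The segment that alternates is /k/, which surfaces as [ʈ] when adjacent to /ɖ/.
/k/ is velar while /ɖ/ is retroflex; the output [ʈ] is retroflex, matching the trigger — so the feature that spreads is place.
Manner and voice are unchanged, so the assimilation is partial, not total.
Checking the remaining alternations: /t/ → [c] before /ɟ/ (alveolar → palatal, matching palatal); /c/ → [t] before /t͡s/ (palatal → alveolar, matching alveolar); /ɖ/ → [ɢ] before /χ/ (retroflex → uvular, matching uvular) — only place changes, and always toward the following segment.
Since the segment that changes precedes the conditioning segment, the assimilation is regressive.

regressive place assimilation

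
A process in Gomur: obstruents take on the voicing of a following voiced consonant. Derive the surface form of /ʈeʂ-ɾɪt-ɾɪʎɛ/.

/ʂ/ is a voiceless retroflex fricative. The following trigger /ɾ/ is voiced, so /ʂ/ must become voiced as well.
The voiced retroflex fricative is [ʐ], so /ʂ/ → [ʐ].
At the second juncture, /t/ likewise becomes [d] adjacent to /ɾ/.

[ʈeʐɾɪdɾɪʎɛ]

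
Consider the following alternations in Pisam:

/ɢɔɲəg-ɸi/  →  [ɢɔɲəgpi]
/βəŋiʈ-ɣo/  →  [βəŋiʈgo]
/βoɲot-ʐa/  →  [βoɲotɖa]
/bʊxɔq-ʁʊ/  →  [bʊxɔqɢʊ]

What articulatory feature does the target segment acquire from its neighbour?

The segment that alternates is /ɸ/, which surfaces as [p] when adjacent to /g/.
/ɸ/ is a fricative while /g/ is a stop; the output [p] is a stop, matching the trigger — so the feature that spreads is manner.
The same holds elsewhere in the data: /ɣ/ → [g] after /ʈ/ (fricative → stop, matching a stop); /ʐ/ → [ɖ] after /t/ (fricative → stop, matching a stop); /ʁ/ → [ɢ] after /q/ (fricative → stop, matching a stop) — only manner changes, and always toward the preceding segment.

manner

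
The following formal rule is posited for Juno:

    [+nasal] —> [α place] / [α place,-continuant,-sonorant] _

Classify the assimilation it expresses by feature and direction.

progressive place assimilation

The rule copies the place features (abbreviated [place]) from the environment onto the target, so the assimilating feature is place.
Since the environment is written before the underscore, the trigger precedes the target; the direction is progressive.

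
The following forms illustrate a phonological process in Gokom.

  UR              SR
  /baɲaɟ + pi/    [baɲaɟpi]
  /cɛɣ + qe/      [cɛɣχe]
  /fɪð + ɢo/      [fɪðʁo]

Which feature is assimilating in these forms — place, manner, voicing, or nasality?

Comparing underlying and surface forms, /q/ → [χ] is the alternation; the neighbouring /ɣ/ is constant.
The change stop → fricative matches the manner of the preceding /ɣ/, identifying this as manner assimilation.
The same holds elsewhere in the data: /ɢ/ → [ʁ] after /ð/ (stop → fricative, matching a fricative) — only manner changes, and always toward the preceding segment.
No alternation appears in [baɲaɟpi]: there the adjacent consonants already agree in manner (/p/ and /ɟ/ are both stops), so this form is consistent with the same rule.

manner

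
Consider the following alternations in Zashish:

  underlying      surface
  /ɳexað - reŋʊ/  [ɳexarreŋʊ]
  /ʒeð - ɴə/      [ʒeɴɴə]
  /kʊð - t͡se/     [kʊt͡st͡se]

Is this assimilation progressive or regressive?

The segment that alternates is /ð/, which surfaces as [r] when adjacent to /r/.
The output [r] is identical to the trigger /r/ — every feature (place, manner, voicing) has been copied — so this is total assimilation.
The other forms behave the same way: /ð/ → [ɴ] before /ɴ/; /ð/ → [t͡s] before /t͡s/ — in each case the output is a copy of the following consonant.
The trigger is the following segment, so the direction is regressive (anticipatory).

regressive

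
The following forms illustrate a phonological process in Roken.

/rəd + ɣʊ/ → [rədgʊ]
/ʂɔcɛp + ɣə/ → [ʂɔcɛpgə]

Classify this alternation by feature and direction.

progressive manner assimilation

Comparing underlying and surface forms, /ɣ/ → [g] is the alternation; the neighbouring /d/ is constant.
/ɣ/ is a fricative while /d/ is a stop; the output [g] is a stop, matching the trigger — so the feature that spreads is manner.
Place and voice are unchanged, so the assimilation is partial, not total.
Checking the remaining alternation: /ɣ/ → [g] after /p/ (fricative → stop, matching a stop) — only manner changes, and always toward the preceding segment.
Since the segment that changes follows the conditioning segment, the assimilation is progressive.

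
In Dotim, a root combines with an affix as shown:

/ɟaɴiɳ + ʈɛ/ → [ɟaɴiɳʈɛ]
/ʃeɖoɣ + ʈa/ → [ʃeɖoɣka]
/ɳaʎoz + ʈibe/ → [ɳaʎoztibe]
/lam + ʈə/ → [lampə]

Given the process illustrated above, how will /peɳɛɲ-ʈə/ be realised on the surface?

The data show progressive place assimilation: /ʈ/ → [k] after /ɣ/; /ʈ/ → [t] after /z/; /ʈ/ → [p] after /m/. In each pair only place changes, matching the preceding consonant, while manner and voice stay constant.
Nothing changes in [ɟaɴiɳʈɛ]: there the adjacent consonants already agree in place (/ʈ/ and /ɳ/ are both retroflex), so this form is consistent with the same rule.
/ʈ/ is a voiceless retroflex stop. The preceding trigger /ɲ/ is palatal, so /ʈ/ must become palatal as well.
The voiceless palatal stop is [c], so /ʈ/ → [c].

[peɳɛɲcə]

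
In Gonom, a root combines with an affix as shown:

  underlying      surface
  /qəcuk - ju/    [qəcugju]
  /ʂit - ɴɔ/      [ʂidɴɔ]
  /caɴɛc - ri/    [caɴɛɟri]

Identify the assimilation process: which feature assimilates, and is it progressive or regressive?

regressive voicing assimilation

Underlying /k/ is realised as [g] next to /j/; /j/ itself does not change.
/k/ is voiceless while /j/ is voiced; the output [g] is voiced, matching the trigger — so the feature that spreads is voicing.
Place and manner are unchanged, so the assimilation is partial, not total.
The same holds elsewhere in the data: /t/ → [d] before /ɴ/ (voiceless → voiced, matching voiced); /c/ → [ɟ] before /r/ (voiceless → voiced, matching voiced) — only voicing changes, and always toward the following segment.
The trigger is the following segment, so the direction is regressive (anticipatory).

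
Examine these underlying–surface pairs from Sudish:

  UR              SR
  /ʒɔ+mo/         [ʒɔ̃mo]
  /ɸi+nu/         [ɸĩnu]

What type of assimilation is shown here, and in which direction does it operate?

The vowel /ɔ/ surfaces as nasalised [ɔ̃] next to the following nasal /m/ — it has acquired the [+nasal] feature of its neighbour.
The other form shows the same pattern: /i/ → [ĩ] before /n/ — each time a vowel is nasalised next to a following nasal.
Because the conditioning nasal is to the right of the vowel that changes, the process is regressive (anticipatory).

regressive nasality assimilation (vowel nasalisation)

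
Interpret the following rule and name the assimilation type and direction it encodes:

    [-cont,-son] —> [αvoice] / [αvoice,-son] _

progressive voicing assimilation

The rule copies [voice] from the environment onto the target, so the assimilating feature is voicing.
The conditioning segment sits to the left of the focus bar, meaning the trigger precedes the segment that changes — progressive assimilation.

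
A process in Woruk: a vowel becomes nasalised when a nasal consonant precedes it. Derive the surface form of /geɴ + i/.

[geɴĩ]

/i/ sits next to the nasal /ɴ/ and is therefore nasalised to [ĩ].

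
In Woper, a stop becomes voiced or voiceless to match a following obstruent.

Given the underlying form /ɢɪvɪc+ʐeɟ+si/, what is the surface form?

The rule targets /c/ (voiceless palatal stop), which sits before the trigger /ʐ/ (voiced).
Changing only its voicing to voiced gives [ɟ] — the voiced palatal stop.
The same rule applies at the second boundary: /ɟ/ → [c] next to /s/.

[ɢɪvɪɟʐecsi]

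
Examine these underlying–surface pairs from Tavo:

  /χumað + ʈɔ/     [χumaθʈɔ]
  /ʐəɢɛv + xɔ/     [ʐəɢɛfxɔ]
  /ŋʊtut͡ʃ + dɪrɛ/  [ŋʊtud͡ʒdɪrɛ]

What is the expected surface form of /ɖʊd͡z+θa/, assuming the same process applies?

[ɖʊt͡sθa]

The data show regressive voicing assimilation: /ð/ → [θ] before /ʈ/; /v/ → [f] before /x/; /t͡ʃ/ → [d͡ʒ] before /d/. In each pair only voicing changes, matching the following consonant, while place and manner stay constant.
/d͡z/ is a voiced alveolar affricate. The following trigger /θ/ is voiceless, so /d͡z/ must become voiceless as well.
The voiceless alveolar affricate is [t͡s], so /d͡z/ → [t͡s].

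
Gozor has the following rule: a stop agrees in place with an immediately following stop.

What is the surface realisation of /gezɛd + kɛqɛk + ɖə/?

[gezɛgkɛqɛʈɖə]

The rule targets /d/ (voiced alveolar stop), which sits before the trigger /k/ (velar).
A voiced velar stop is [g], so the surface segment is [g].
At the second juncture, /k/ likewise becomes [ʈ] adjacent to /ɖ/.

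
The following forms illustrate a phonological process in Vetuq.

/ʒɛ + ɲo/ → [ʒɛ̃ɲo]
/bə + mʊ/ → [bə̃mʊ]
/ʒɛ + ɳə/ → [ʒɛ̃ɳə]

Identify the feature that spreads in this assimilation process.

The vowel /ɛ/ surfaces as nasalised [ɛ̃] next to the following nasal /ɲ/ — it has acquired the [+nasal] feature of its neighbour.
The other forms show the same pattern: /ə/ → [ə̃] before /m/; /ɛ/ → [ɛ̃] before /ɳ/ — each time a vowel is nasalised next to a following nasal.

nasality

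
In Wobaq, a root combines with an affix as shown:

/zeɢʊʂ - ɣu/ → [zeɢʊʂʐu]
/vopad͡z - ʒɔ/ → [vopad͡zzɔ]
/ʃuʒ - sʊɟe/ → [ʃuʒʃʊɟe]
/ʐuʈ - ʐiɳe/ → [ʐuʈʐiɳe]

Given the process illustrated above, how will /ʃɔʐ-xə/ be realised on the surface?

The data show progressive place assimilation: /ɣ/ → [ʐ] after /ʂ/; /ʒ/ → [z] after /d͡z/; /s/ → [ʃ] after /ʒ/. In each pair only place changes, matching the preceding consonant, while manner and voice stay constant.
No alternation appears in [ʐuʈʐiɳe]: there the adjacent consonants already agree in place (/ʐ/ and /ʈ/ are both retroflex), so this form is consistent with the same rule.
The rule targets /x/ (voiceless velar fricative), which sits after the trigger /ʐ/ (retroflex).
Changing only its place to retroflex gives [ʂ] — the voiceless retroflex fricative.

[ʃɔʐʂə]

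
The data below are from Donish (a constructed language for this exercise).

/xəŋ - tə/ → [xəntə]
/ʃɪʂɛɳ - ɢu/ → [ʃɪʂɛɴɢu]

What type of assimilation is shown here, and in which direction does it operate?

regressive place assimilation

The segment that alternates is /ŋ/, which surfaces as [n] when adjacent to /t/.
The change velar → alveolar matches the place of the following /t/, identifying this as place assimilation.
Manner and voice are unchanged, so the assimilation is partial, not total.
The same holds elsewhere in the data: /ɳ/ → [ɴ] before /ɢ/ (retroflex → uvular, matching uvular) — only place changes, and always toward the following segment.
Since the segment that changes precedes the conditioning segment, the assimilation is regressive.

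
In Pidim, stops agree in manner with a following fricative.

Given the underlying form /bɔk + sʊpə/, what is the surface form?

[bɔxsʊpə]

/k/ is a voiceless velar stop. The following trigger /s/ is a fricative, so /k/ must become a fricative as well.
A voiceless velar fricative is [x], so the surface segment is [x].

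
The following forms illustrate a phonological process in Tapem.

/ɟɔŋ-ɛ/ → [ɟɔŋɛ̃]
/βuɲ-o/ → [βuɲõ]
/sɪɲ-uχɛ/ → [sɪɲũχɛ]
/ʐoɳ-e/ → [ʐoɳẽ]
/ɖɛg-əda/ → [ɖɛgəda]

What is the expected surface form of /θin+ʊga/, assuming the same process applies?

[θinʊ̃ga]

The data show progressive nasality assimilation (vowel nasalisation): /ɛ/ → [ɛ̃] after /ŋ/; /o/ → [õ] after /ɲ/; /u/ → [ũ] after /ɲ/; /e/ → [ẽ] after /ɳ/ — a vowel is nasalised by an immediately preceding nasal consonant.
No change occurs in [ɖɛgəda] because the vowel at the boundary is adjacent to an oral consonant, not a nasal (/ə/ next to /g/).
/ʊ/ sits next to the nasal /n/ and is therefore nasalised to [ʊ̃].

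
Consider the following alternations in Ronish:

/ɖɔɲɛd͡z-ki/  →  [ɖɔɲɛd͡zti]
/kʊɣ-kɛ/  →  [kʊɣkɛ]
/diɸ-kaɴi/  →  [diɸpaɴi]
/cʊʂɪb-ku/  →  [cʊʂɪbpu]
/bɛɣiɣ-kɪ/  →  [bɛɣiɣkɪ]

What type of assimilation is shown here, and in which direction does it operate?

Underlying /k/ is realised as [t] next to /d͡z/; /d͡z/ itself does not change.
/k/ is velar while /d͡z/ is alveolar; the output [t] is alveolar, matching the trigger — so the feature that spreads is place.
Manner and voice are unchanged, so the assimilation is partial, not total.
The other alternating forms pattern the same way: /k/ → [p] after /ɸ/ (velar → bilabial, matching bilabial); /k/ → [p] after /b/ (velar → bilabial, matching bilabial) — only place changes, and always toward the preceding segment.
Nothing changes in [kʊɣkɛ], [bɛɣiɣkɪ]: there the adjacent consonants already agree in place (/k/ and /ɣ/ are both velar; /k/ and /ɣ/ are both velar), so these forms are consistent with the same rule.
The trigger is the preceding segment, so the direction is progressive (perseverative).

progressive place assimilation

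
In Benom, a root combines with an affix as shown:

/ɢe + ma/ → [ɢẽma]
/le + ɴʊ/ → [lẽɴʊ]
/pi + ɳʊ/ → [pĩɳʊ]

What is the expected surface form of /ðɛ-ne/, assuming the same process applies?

[ðɛ̃ne]

The data show regressive nasality assimilation (vowel nasalisation): /e/ → [ẽ] before /m/; /e/ → [ẽ] before /ɴ/; /i/ → [ĩ] before /ɳ/ — a vowel is nasalised by an immediately following nasal consonant.
/ɛ/ sits next to the nasal /n/ and is therefore nasalised to [ɛ̃].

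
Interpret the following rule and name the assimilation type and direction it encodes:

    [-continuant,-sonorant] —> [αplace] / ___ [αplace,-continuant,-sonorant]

regressive place assimilation

The rule copies the place features (abbreviated [place]) from the environment onto the target, so the assimilating feature is place.
Since the environment is written after the underscore, the trigger follows the target; the direction is regressive.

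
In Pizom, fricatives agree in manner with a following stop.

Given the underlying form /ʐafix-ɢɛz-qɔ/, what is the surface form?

[ʐafikɢɛdqɔ]

The rule targets /x/ (voiceless velar fricative), which sits before the trigger /ɢ/ (stop).
A voiceless velar stop is [k], so the surface segment is [k].
The same rule applies at the second boundary: /z/ → [d] next to /q/.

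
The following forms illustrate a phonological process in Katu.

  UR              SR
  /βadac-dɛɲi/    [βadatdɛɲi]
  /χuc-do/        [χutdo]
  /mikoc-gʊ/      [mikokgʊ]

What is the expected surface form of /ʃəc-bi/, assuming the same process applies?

The data show regressive place assimilation: /c/ → [t] before /d/; /c/ → [k] before /g/. In each pair only place changes, matching the following consonant, while manner and voice stay constant.
The rule targets /c/ (voiceless palatal stop), which sits before the trigger /b/ (bilabial).
A voiceless bilabial stop is [p], so the surface segment is [p].

[ʃəpbi]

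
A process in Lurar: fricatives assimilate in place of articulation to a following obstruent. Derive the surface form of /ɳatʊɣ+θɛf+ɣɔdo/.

[ɳatʊðθɛxɣɔdo]

/ɣ/ is a voiced velar fricative. The following trigger /θ/ is dental, so /ɣ/ must become dental as well.
A voiced dental fricative is [ð], so the surface segment is [ð].
The same rule applies at the second boundary: /f/ → [x] next to /ɣ/.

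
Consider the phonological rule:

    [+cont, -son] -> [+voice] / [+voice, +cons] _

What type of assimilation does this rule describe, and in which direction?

The structural change is [+voice], and the conditioning segment [+voice, +cons] (a voiced consonant) is itself voiced, so the target comes to share the voicing of its neighbour — voicing assimilation.
Since the environment is written before the underscore, the trigger precedes the target; the direction is progressive.

progressive voicing assimilation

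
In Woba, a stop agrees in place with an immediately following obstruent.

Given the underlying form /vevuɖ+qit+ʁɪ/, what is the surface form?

/ɖ/ is a voiced retroflex stop. The following trigger /q/ is uvular, so /ɖ/ must become uvular as well.
The voiced uvular stop is [ɢ], so /ɖ/ → [ɢ].
The same rule applies at the second boundary: /t/ → [q] next to /ʁ/.

[vevuɢqiqʁɪ]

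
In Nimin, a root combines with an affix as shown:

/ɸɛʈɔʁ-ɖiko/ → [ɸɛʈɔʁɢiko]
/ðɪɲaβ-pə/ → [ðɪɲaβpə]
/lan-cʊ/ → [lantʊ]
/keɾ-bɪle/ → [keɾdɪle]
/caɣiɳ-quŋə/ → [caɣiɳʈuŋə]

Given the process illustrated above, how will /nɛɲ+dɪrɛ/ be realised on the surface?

[nɛɲɟɪrɛ]

The data show progressive place assimilation: /ɖ/ → [ɢ] after /ʁ/; /c/ → [t] after /n/; /b/ → [d] after /ɾ/; /q/ → [ʈ] after /ɳ/. In each pair only place changes, matching the preceding consonant, while manner and voice stay constant.
Nothing changes in [ðɪɲaβpə]: there the adjacent consonants already agree in place (/p/ and /β/ are both bilabial), so this form is consistent with the same rule.
The rule targets /d/ (voiced alveolar stop), which sits after the trigger /ɲ/ (palatal).
A voiced palatal stop is [ɟ], so the surface segment is [ɟ].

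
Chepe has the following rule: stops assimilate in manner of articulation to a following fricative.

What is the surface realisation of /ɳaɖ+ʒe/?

/ɖ/ is a voiced retroflex stop. The following trigger /ʒ/ is a fricative, so /ɖ/ must become a fricative as well.
Changing only its manner to fricative gives [ʐ] — the voiced retroflex fricative.

[ɳaʐʒe]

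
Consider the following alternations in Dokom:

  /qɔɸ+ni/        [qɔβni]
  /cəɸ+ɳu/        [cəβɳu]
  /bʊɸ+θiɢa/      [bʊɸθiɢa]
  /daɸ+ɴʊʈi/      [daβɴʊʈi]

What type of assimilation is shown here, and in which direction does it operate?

regressive voicing assimilation

Comparing underlying and surface forms, /ɸ/ → [β] is the alternation; the neighbouring /n/ is constant.
/ɸ/ is voiceless while /n/ is voiced; the output [β] is voiced, matching the trigger — so the feature that spreads is voicing.
Place and manner are unchanged, so the assimilation is partial, not total.
Checking the remaining alternations: /ɸ/ → [β] before /ɳ/ (voiceless → voiced, matching voiced); /ɸ/ → [β] before /ɴ/ (voiceless → voiced, matching voiced) — only voicing changes, and always toward the following segment.
No alternation appears in [bʊɸθiɢa]: there the adjacent consonants already agree in voicing (/ɸ/ and /θ/ are both voiceless), so this form is consistent with the same rule.
The trigger is the following segment, so the direction is regressive (anticipatory).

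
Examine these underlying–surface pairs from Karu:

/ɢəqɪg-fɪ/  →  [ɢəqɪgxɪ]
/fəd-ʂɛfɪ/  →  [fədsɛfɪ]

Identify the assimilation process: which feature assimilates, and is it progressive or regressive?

progressive place assimilation

The segment that alternates is /f/, which surfaces as [x] when adjacent to /g/.
/f/ is labiodental while /g/ is velar; the output [x] is velar, matching the trigger — so the feature that spreads is place.
Manner and voice are unchanged, so the assimilation is partial, not total.
The other alternating form patterns the same way: /ʂ/ → [s] after /d/ (retroflex → alveolar, matching alveolar) — only place changes, and always toward the preceding segment.
Since the segment that changes follows the conditioning segment, the assimilation is progressive.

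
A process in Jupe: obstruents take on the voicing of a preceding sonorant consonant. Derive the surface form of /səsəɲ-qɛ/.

[səsəɲɢɛ]

/q/ is a voiceless uvular stop. The preceding trigger /ɲ/ is voiced, so /q/ must become voiced as well.
Changing only its voicing to voiced gives [ɢ] — the voiced uvular stop.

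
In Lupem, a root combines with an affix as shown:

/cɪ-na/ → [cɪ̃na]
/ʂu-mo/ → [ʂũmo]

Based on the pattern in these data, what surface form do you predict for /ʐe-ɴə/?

The data show regressive nasality assimilation (vowel nasalisation): /ɪ/ → [ɪ̃] before /n/; /u/ → [ũ] before /m/ — a vowel is nasalised by an immediately following nasal consonant.
The vowel /e/ is adjacent to the following nasal /ɴ/, so it acquires [+nasal] and surfaces as [ẽ].

[ʐẽɴə]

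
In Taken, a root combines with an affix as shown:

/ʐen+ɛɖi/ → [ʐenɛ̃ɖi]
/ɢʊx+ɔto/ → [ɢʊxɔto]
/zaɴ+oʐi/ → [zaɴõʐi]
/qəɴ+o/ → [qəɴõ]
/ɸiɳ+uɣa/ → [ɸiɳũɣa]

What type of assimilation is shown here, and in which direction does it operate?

progressive nasality assimilation (vowel nasalisation)

The vowel /ɛ/ surfaces as nasalised [ɛ̃] next to the preceding nasal /n/ — it has acquired the [+nasal] feature of its neighbour.
The other forms show the same pattern: /o/ → [õ] after /ɴ/; /u/ → [ũ] after /ɳ/ — each time a vowel is nasalised next to a preceding nasal.
No change occurs in [ɢʊxɔto] because the vowel at the boundary is adjacent to an oral consonant, not a nasal (/ɔ/ next to /x/).
Because the conditioning nasal is to the left of the vowel that changes, the process is progressive (perseverative).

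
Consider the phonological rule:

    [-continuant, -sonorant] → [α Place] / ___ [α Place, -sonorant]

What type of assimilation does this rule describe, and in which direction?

regressive place assimilation

The rule copies the place features (abbreviated [Place]) from the environment onto the target, so the assimilating feature is place.
The conditioning segment sits to the right of the focus bar, meaning the trigger follows the segment that changes — regressive assimilation.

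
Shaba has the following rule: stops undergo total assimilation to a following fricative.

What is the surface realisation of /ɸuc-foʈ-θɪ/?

[ɸuffoθθɪ]

/c/ is the segment targeted by the rule; it sits immediately before /f/, so it assimilates completely and surfaces as [f].
At the second juncture, /ʈ/ likewise becomes [θ] adjacent to /θ/.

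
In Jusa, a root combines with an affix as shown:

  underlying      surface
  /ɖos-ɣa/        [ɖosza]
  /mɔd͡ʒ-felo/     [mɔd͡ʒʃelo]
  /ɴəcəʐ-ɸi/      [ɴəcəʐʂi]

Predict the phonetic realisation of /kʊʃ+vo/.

The data show progressive place assimilation: /ɣ/ → [z] after /s/; /f/ → [ʃ] after /d͡ʒ/; /ɸ/ → [ʂ] after /ʐ/. In each pair only place changes, matching the preceding consonant, while manner and voice stay constant.
/v/ is a voiced labiodental fricative. The preceding trigger /ʃ/ is postalveolar, so /v/ must become postalveolar as well.
The voiced postalveolar fricative is [ʒ], so /v/ → [ʒ].

[kʊʃʒo]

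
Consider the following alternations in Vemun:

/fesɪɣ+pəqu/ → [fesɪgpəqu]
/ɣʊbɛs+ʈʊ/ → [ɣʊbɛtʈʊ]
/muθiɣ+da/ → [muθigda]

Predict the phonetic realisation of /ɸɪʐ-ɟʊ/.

The data show regressive manner assimilation: /ɣ/ → [g] before /p/; /s/ → [t] before /ʈ/; /ɣ/ → [g] before /d/. In each pair only manner changes, matching the following consonant, while place and voice stay constant.
The rule targets /ʐ/ (voiced retroflex fricative), which sits before the trigger /ɟ/ (stop).
A voiced retroflex stop is [ɖ], so the surface segment is [ɖ].

[ɸɪɖɟʊ]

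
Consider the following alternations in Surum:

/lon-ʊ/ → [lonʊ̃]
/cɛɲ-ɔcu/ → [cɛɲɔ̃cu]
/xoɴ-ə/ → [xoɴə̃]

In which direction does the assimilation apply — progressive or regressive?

progressive

The vowel /ʊ/ surfaces as nasalised [ʊ̃] next to the preceding nasal /n/ — it has acquired the [+nasal] feature of its neighbour.
The other forms show the same pattern: /ɔ/ → [ɔ̃] after /ɲ/; /ə/ → [ə̃] after /ɴ/ — each time a vowel is nasalised next to a preceding nasal.
Because the conditioning nasal is to the left of the vowel that changes, the process is progressive (perseverative).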